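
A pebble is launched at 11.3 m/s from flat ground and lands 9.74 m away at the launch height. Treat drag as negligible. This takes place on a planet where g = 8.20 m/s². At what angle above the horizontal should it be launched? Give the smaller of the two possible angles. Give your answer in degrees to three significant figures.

Level-ground range R = v₀² sin(2θ)/g ⇒ sin(2θ) = gR/v₀² = 8.20 × 9.74 / 11.3² = 0.6255.
2θ = 38.72° or 180° − 38.72° = 141.3°, so θ = 19.36° or 70.64°.
The smaller angle is 19.36°.

19.4°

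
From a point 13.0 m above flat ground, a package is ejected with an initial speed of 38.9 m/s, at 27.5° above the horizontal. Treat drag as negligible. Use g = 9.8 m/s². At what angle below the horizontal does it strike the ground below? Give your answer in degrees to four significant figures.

Horizontal component vₓ = 38.90 cos 27.5° = 34.50 m/s; vertical v_y0 = 38.90 sin 27.5° = 17.96 m/s.
The projectile lands when y = 13.0 + (17.96) t − ½·9.80·t² = 0. Positive root: t = (17.96 + √(17.96² + 2·9.80·13.0)) / 9.80 = (17.96 + 24.03) / 9.80 = 4.285 s.
At impact: v_y = v_y0 − g t = −24.03 m/s; vₓ = 34.50 m/s.
Angle below horizontal: arctan(|v_y|/vₓ) = arctan(24.03/34.50) = 34.85°.

34.85°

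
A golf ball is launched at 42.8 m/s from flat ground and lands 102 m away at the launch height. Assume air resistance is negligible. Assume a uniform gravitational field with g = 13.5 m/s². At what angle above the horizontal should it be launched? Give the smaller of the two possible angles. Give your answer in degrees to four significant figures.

24.37°

Level-ground range R = v₀² sin(2θ)/g ⇒ sin(2θ) = gR/v₀² = 13.5 × 102 / 42.8² = 0.7517.
2θ = 48.74° or 180° − 48.74° = 131.3°, so θ = 24.37° or 65.63°.
The smaller angle is 24.37°.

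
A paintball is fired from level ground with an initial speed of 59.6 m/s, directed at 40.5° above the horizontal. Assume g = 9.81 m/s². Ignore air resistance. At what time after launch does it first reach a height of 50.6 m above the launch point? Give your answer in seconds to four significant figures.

1.654 s

Resolve: vₓ = 59.60 cos 40.5° = 45.32 m/s and v_y0 = 59.60 sin 40.5° = 38.71 m/s.
Set y = v_y0 t − ½ g t² = 50.6: 4.905 t² − 38.71 t + 50.6 = 0.
Quadratic formula: t = (38.71 ± √505.47) / 9.81 = (38.71 ± 22.48) / 9.81 → t = 1.654 s or 6.237 s.
The first (ascending) time is 1.654 s.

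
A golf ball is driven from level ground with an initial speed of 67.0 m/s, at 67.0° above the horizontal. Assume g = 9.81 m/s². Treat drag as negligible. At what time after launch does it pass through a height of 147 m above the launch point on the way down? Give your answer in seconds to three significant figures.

9.38 s

Horizontal component vₓ = 67.00 cos 67.0° = 26.18 m/s; vertical v_y0 = 67.00 sin 67.0° = 61.67 m/s.
Require v_y0 t − ½ g t² = 147, i.e. 4.905 t² − 61.67 t + 147 = 0.
Quadratic formula: t = (61.67 ± √919.52) / 9.81 = (61.67 ± 30.32) / 9.81 → t = 3.196 s or 9.378 s.
The descending-branch root is 9.378 s.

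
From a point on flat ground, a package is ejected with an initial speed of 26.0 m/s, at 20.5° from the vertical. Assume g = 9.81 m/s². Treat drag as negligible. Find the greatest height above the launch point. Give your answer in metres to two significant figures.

30 m

Resolve: vₓ = 26.00 sin 20.5° = 9.105 m/s and v_y0 = 26.00 cos 20.5° = 24.35 m/s.
Peak height H = v_y0² / (2g) = 593.09 / 19.62 = 30.23 m.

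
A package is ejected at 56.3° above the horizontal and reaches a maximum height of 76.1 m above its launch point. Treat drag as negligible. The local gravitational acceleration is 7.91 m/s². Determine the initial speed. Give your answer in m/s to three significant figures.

At the peak v_y = 0, so v_y0 = √(2gH) = √(2 × 7.91 × 76.1) = 34.70 m/s.
v_y0 = v₀ sin θ ⇒ v₀ = 34.70 / sin 56.3° = 41.71 m/s.

41.7 m/s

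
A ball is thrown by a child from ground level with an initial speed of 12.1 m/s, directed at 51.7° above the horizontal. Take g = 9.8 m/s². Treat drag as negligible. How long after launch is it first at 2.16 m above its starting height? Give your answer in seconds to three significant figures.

vₓ = 12.10 cos 51.7° = 7.499 m/s; v_y0 = 12.10 sin 51.7° = 9.496 m/s.
Set y = v_y0 t − ½ g t² = 2.16: 4.900 t² − 9.496 t + 2.16 = 0.
t = [9.496 ± √(9.496² − 2·9.80·2.16)] / 9.80 = (9.496 ± 6.916) / 9.80, so t = 0.2632 s or t = 1.675 s.
The first (ascending) time is 0.2632 s.

0.263 s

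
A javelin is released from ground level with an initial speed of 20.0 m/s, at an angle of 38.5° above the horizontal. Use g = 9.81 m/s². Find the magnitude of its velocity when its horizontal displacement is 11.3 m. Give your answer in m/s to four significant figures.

vₓ = 20.00 cos 38.5° = 15.65 m/s; v_y0 = 20.00 sin 38.5° = 12.45 m/s.
At x = 11.3 m, t = x/vₓ = 11.3/15.65 = 0.7219 s.
Vertical velocity there: v_y = v_y0 − g t = 12.45 − 9.81 × 0.7219 = 5.368 m/s.
Speed: √(vₓ² + v_y²) = √(15.65² + 5.368²) = 16.55 m/s.

16.55 m/s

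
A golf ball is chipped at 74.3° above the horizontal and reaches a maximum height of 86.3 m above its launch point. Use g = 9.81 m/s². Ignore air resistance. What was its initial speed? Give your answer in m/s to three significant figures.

At the peak v_y = 0, so v_y0 = √(2gH) = √(2 × 9.81 × 86.3) = 41.15 m/s.
v_y0 = v₀ sin θ ⇒ v₀ = 41.15 / sin 74.3° = 42.74 m/s.

42.7 m/s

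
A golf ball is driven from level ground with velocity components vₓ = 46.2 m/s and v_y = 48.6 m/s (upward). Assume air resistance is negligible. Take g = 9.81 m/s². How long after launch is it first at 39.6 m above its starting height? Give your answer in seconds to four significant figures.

0.8958 s

Set y = v_y0 t − ½ g t² = 39.6: 4.905 t² − 48.60 t + 39.6 = 0.
t = [48.60 ± √(48.60² − 2·9.81·39.6)] / 9.81 = (48.60 ± 39.81) / 9.81, so t = 0.8958 s or t = 9.012 s.
The first (ascending) time is 0.8958 s.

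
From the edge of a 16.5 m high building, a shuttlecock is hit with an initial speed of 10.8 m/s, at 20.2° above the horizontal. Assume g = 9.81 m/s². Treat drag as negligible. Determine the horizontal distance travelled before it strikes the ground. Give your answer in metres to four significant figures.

22.84 m

vₓ = 10.80 cos 20.2° = 10.14 m/s; v_y0 = 10.80 sin 20.2° = 3.729 m/s.
The projectile lands when y = 16.5 + (3.729) t − ½·9.81·t² = 0. Positive root: t = (3.729 + √(3.729² + 2·9.81·16.5)) / 9.81 = (3.729 + 18.37) / 9.81 = 2.253 s.
Horizontal distance: R = vₓ t = 10.14 × 2.253 = 22.84 m.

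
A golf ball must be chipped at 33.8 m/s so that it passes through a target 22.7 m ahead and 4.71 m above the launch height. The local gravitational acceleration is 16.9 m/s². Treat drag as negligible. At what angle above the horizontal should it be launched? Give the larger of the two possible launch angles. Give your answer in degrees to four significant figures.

79.79°

Trajectory: y = x tanθ − g x² (1 + tan²θ)/(2v₀²). With x = 22.7, y = 4.71, v₀ = 33.8, g = 16.9:
3.811 tan²θ − 22.7 tanθ + (8.521) = 0.
tanθ = [22.7 ± √(22.7² − 4 × 3.811 × (8.521))] / (2 × 3.811) = (22.7 ± 19.63) / 7.623, giving tanθ = 0.4026 or 5.553.
θ = 21.93° or 79.79°; the larger is 79.79°.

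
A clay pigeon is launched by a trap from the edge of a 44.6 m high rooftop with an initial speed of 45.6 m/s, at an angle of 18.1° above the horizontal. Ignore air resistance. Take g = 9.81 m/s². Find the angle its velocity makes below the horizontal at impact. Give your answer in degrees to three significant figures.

Resolve: vₓ = 45.60 cos 18.1° = 43.34 m/s and v_y0 = 45.60 sin 18.1° = 14.17 m/s.
Vertical motion (up positive, ground at y = 0): 4.905 t² − (14.17) t − 44.6 = 0, so t = (14.17 + √(14.17² + 2·9.81·44.6)) / 9.81 = (14.17 + 32.80) / 9.81 = 4.788 s.
At impact: v_y = v_y0 − g t = −32.80 m/s; vₓ = 43.34 m/s.
Angle below horizontal: arctan(|v_y|/vₓ) = arctan(32.80/43.34) = 37.12°.

37.1°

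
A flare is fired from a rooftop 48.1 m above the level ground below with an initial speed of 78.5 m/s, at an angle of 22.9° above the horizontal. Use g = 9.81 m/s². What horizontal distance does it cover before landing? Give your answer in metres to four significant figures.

544.5 m

Horizontal component vₓ = 78.50 cos 22.9° = 72.31 m/s; vertical v_y0 = 78.50 sin 22.9° = 30.55 m/s.
With up positive and y = 0 at the ground: y(t) = 48.1 + (30.55) t − 4.905 t². Setting y = 0 and taking the positive root: t = [30.55 + √(30.55² + 2·9.81·48.1)] / 9.81 = (30.55 + 43.32) / 9.81 = 7.530 s.
Horizontal distance: R = vₓ t = 72.31 × 7.530 = 544.5 m.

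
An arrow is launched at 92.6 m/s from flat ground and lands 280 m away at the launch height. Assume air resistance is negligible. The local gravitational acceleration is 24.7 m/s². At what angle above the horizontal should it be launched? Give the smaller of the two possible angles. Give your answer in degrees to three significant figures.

From R = (v₀²/g) sin 2θ: sin 2θ = 24.7 × 280 / 8574.8 = 0.8066.
2θ = 53.76° or 180° − 53.76° = 126.2°, so θ = 26.88° or 63.12°.
The smaller angle is 26.88°.

26.9°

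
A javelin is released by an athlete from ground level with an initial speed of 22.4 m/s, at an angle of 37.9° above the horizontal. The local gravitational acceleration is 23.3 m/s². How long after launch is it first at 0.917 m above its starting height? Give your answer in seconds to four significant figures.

Components: vₓ = 22.40 cos 37.9° = 17.68 m/s, v_y0 = 22.40 sin 37.9° = 13.76 m/s.
Require v_y0 t − ½ g t² = 0.917, i.e. 11.65 t² − 13.76 t + 0.917 = 0.
Quadratic formula: t = (13.76 ± √146.61) / 23.3 = (13.76 ± 12.11) / 23.3 → t = 0.07090 s or 1.110 s.
The first (ascending) time is 0.07090 s.

0.07090 s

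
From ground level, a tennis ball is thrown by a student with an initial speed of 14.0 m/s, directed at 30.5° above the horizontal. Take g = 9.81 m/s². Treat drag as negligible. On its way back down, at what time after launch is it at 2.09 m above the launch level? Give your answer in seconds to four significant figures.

vₓ = 14.00 cos 30.5° = 12.06 m/s; v_y0 = 14.00 sin 30.5° = 7.106 m/s.
Require v_y0 t − ½ g t² = 2.09, i.e. 4.905 t² − 7.106 t + 2.09 = 0.
Quadratic formula: t = (7.106 ± √9.4829) / 9.81 = (7.106 ± 3.079) / 9.81 → t = 0.4104 s or 1.038 s.
The descending-branch root is 1.038 s.

1.038 s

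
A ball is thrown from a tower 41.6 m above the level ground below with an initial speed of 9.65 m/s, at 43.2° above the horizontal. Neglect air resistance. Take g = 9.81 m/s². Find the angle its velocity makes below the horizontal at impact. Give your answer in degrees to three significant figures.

vₓ = 9.650 cos 43.2° = 7.035 m/s; v_y0 = 9.650 sin 43.2° = 6.606 m/s.
With up positive and y = 0 at the ground: y(t) = 41.6 + (6.606) t − 4.905 t². Setting y = 0 and taking the positive root: t = [6.606 + √(6.606² + 2·9.81·41.6)] / 9.81 = (6.606 + 29.32) / 9.81 = 3.662 s.
At impact: v_y = v_y0 − g t = −29.32 m/s; vₓ = 7.035 m/s.
Angle below horizontal: arctan(|v_y|/vₓ) = arctan(29.32/7.035) = 76.51°.

76.5°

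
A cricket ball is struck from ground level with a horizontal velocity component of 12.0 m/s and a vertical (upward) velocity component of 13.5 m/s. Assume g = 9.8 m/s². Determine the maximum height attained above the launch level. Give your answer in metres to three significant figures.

9.30 m

Peak height H = v_y0² / (2g) = 182.25 / 19.60 = 9.298 m.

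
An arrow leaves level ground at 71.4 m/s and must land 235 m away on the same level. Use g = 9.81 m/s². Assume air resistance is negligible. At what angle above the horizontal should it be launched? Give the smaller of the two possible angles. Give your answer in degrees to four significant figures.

R = v₀² sin 2θ / g gives sin 2θ = gR/v₀² = 9.81·235/71.4² = 0.4522.
2θ = 26.89° or 180° − 26.89° = 153.1°, so θ = 13.44° or 76.56°.
The smaller angle is 13.44°.

13.44°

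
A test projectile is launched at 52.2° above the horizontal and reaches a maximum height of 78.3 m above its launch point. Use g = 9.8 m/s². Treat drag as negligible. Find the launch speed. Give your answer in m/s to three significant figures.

49.6 m/s

At the peak v_y = 0, so v_y0 = √(2gH) = √(2 × 9.80 × 78.3) = 39.17 m/s.
v_y0 = v₀ sin θ ⇒ v₀ = 39.17 / sin 52.2° = 49.58 m/s.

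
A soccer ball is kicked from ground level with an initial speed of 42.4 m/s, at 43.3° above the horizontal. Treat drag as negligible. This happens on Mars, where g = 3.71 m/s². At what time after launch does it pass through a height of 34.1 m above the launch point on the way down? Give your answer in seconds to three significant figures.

14.4 s

Horizontal component vₓ = 42.40 cos 43.3° = 30.86 m/s; vertical v_y0 = 42.40 sin 43.3° = 29.08 m/s.
Require v_y0 t − ½ g t² = 34.1, i.e. 1.855 t² − 29.08 t + 34.1 = 0.
t = [29.08 ± √(29.08² − 2·3.71·34.1)] / 3.71 = (29.08 ± 24.34) / 3.71, so t = 1.277 s or t = 14.40 s.
The descending-branch root is 14.40 s.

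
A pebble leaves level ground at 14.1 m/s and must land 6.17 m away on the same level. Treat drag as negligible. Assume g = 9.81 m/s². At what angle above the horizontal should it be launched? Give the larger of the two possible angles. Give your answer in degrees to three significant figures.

R = v₀² sin 2θ / g gives sin 2θ = gR/v₀² = 9.81·6.17/14.1² = 0.3044.
2θ = 17.73° or 180° − 17.73° = 162.3°, so θ = 8.863° or 81.14°.
The larger angle is 81.14°.

81.1°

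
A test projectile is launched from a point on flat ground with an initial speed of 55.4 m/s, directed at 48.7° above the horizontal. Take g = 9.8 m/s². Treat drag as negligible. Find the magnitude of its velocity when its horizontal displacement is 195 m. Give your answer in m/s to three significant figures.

38.1 m/s

Resolve: vₓ = 55.40 cos 48.7° = 36.56 m/s and v_y0 = 55.40 sin 48.7° = 41.62 m/s.
x = vₓ t ⇒ t = 195/36.56 = 5.333 s.
Vertical velocity there: v_y = v_y0 − g t = 41.62 − 9.80 × 5.333 = −10.64 m/s.
Speed: √(vₓ² + v_y²) = √(36.56² + 10.64²) = 38.08 m/s.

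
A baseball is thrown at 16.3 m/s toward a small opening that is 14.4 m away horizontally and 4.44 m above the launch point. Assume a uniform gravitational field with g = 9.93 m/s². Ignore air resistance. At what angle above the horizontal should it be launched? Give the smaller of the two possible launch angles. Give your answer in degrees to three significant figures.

Trajectory: y = x tanθ − g x² (1 + tan²θ)/(2v₀²). With x = 14.4, y = 4.44, v₀ = 16.3, g = 9.93:
3.875 tan²θ − 14.4 tanθ + (8.315) = 0.
tanθ = [14.4 ± √(14.4² − 4 × 3.875 × (8.315))] / (2 × 3.875) = (14.4 ± 8.859) / 7.750, giving tanθ = 0.7150 or 3.001.
θ = 35.56° or 71.57°; the smaller is 35.56°.

35.6°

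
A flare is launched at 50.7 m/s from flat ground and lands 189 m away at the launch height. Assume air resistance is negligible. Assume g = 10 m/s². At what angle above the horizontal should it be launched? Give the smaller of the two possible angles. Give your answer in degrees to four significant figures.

From R = (v₀²/g) sin 2θ: sin 2θ = 10.0 × 189 / 2570.5 = 0.7353.
2θ = 47.33° or 180° − 47.33° = 132.7°, so θ = 23.66° or 66.34°.
The smaller angle is 23.66°.

23.66°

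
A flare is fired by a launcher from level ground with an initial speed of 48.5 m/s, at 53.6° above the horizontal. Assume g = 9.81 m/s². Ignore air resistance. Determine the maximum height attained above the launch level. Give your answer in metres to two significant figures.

Resolve: vₓ = 48.50 cos 53.6° = 28.78 m/s and v_y0 = 48.50 sin 53.6° = 39.04 m/s.
At the apex v_y = 0, so H = v_y0²/(2g) = 39.04²/19.62 = 77.67 m.

78 m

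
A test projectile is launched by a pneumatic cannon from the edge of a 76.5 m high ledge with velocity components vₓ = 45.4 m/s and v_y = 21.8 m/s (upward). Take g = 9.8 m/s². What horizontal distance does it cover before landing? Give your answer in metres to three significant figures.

307 m

With up positive and y = 0 at the ground: y(t) = 76.5 + (21.80) t − 4.900 t². Setting y = 0 and taking the positive root: t = [21.80 + √(21.80² + 2·9.80·76.5)] / 9.80 = (21.80 + 44.44) / 9.80 = 6.759 s.
Horizontal distance: R = vₓ t = 45.40 × 6.759 = 306.9 m.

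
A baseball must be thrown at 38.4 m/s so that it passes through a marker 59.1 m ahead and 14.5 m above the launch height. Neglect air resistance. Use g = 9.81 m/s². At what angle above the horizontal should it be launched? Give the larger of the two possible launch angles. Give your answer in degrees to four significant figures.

77.73°

Trajectory: y = x tanθ − g x² (1 + tan²θ)/(2v₀²). With x = 59.1, y = 14.5, v₀ = 38.4, g = 9.81:
11.62 tan²θ − 59.1 tanθ + (26.12) = 0.
tanθ = [59.1 ± √(59.1² − 4 × 11.62 × (26.12))] / (2 × 11.62) = (59.1 ± 47.74) / 23.24, giving tanθ = 0.4889 or 4.598.
θ = 26.06° or 77.73°; the larger is 77.73°.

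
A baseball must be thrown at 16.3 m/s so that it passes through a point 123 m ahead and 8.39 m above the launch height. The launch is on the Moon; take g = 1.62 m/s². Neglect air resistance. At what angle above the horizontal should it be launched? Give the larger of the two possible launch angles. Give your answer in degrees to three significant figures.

64.6°

Trajectory: y = x tanθ − g x² (1 + tan²θ)/(2v₀²). With x = 123, y = 8.39, v₀ = 16.3, g = 1.62:
46.12 tan²θ − 123 tanθ + (54.51) = 0.
tanθ = [123 ± √(123² − 4 × 46.12 × (54.51))] / (2 × 46.12) = (123 ± 71.22) / 92.25, giving tanθ = 0.5614 or 2.105.
θ = 29.31° or 64.59°; the larger is 64.59°.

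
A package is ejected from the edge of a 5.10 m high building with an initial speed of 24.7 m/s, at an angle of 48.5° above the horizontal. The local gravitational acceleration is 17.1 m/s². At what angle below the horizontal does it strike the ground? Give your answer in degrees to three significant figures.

vₓ = 24.70 cos 48.5° = 16.37 m/s; v_y0 = 24.70 sin 48.5° = 18.50 m/s.
Vertical motion (up positive, ground at y = 0): 8.550 t² − (18.50) t − 5.10 = 0, so t = (18.50 + √(18.50² + 2·17.1·5.10)) / 17.1 = (18.50 + 22.73) / 17.1 = 2.411 s.
At impact: v_y = v_y0 − g t = −22.73 m/s; vₓ = 16.37 m/s.
Angle below horizontal: arctan(|v_y|/vₓ) = arctan(22.73/16.37) = 54.24°.

54.2°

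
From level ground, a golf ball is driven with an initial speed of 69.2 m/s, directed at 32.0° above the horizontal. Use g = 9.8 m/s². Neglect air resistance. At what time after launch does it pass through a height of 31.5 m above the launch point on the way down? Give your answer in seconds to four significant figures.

6.494 s

Resolve: vₓ = 69.20 cos 32.0° = 58.68 m/s and v_y0 = 69.20 sin 32.0° = 36.67 m/s.
Require v_y0 t − ½ g t² = 31.5, i.e. 4.900 t² − 36.67 t + 31.5 = 0.
t = [36.67 ± √(36.67² − 2·9.80·31.5)] / 9.80 = (36.67 ± 26.97) / 9.80, so t = 0.9900 s or t = 6.494 s.
The descending-branch root is 6.494 s.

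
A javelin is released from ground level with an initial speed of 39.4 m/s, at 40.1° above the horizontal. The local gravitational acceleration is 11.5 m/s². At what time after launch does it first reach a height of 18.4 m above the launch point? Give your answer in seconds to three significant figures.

0.915 s

vₓ = 39.40 cos 40.1° = 30.14 m/s; v_y0 = 39.40 sin 40.1° = 25.38 m/s.
Set y = v_y0 t − ½ g t² = 18.4: 5.750 t² − 25.38 t + 18.4 = 0.
Quadratic formula: t = (25.38 ± √220.87) / 11.5 = (25.38 ± 14.86) / 11.5 → t = 0.9145 s or 3.499 s.
The first (ascending) time is 0.9145 s.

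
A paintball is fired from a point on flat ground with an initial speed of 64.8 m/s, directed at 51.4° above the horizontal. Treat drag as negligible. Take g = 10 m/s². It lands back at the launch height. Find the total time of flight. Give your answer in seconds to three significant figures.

10.1 s

Horizontal component vₓ = 64.80 cos 51.4° = 40.43 m/s; vertical v_y0 = 64.80 sin 51.4° = 50.64 m/s.
Time of flight on level ground: T = 2 v_y0 / g = 2 × 50.64 / 10.0 = 10.13 s.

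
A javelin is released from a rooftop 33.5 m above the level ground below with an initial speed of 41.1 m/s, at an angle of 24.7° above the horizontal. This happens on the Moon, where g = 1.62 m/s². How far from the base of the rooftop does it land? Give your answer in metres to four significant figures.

858.8 m

Resolve: vₓ = 41.10 cos 24.7° = 37.34 m/s and v_y0 = 41.10 sin 24.7° = 17.17 m/s.
The projectile lands when y = 33.5 + (17.17) t − ½·1.62·t² = 0. Positive root: t = (17.17 + √(17.17² + 2·1.62·33.5)) / 1.62 = (17.17 + 20.09) / 1.62 = 23.00 s.
Horizontal distance: R = vₓ t = 37.34 × 23.00 = 858.8 m.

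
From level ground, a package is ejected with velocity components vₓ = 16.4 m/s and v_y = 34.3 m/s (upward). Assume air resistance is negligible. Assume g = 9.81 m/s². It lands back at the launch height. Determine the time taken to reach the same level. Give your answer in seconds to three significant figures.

6.99 s

Landing at launch height ⇒ T = 2 v_y0 / g = 2 × 34.30 / 9.81 = 6.993 s.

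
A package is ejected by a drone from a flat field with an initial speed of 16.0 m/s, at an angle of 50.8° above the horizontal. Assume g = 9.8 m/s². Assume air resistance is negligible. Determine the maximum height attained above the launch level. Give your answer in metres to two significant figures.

vₓ = 16.00 cos 50.8° = 10.11 m/s; v_y0 = 16.00 sin 50.8° = 12.40 m/s.
Peak height H = v_y0² / (2g) = 153.74 / 19.60 = 7.844 m.

7.8 m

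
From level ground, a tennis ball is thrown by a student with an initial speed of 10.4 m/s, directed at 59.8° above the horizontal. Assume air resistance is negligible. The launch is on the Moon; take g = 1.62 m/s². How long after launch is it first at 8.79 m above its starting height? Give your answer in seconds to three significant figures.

Horizontal component vₓ = 10.40 cos 59.8° = 5.231 m/s; vertical v_y0 = 10.40 sin 59.8° = 8.988 m/s.
Height y(t) = 8.988 t − 0.8100 t² = 8.79 gives 0.8100 t² − 8.988 t + 8.79 = 0.
t = [8.988 ± √(8.988² − 2·1.62·8.79)] / 1.62 = (8.988 ± 7.233) / 1.62, so t = 1.084 s or t = 10.01 s.
The first (ascending) time is 1.084 s.

1.08 s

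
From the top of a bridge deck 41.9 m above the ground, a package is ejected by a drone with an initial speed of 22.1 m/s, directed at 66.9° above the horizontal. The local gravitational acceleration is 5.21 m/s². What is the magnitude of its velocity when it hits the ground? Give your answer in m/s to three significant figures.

30.4 m/s

vₓ = 22.10 cos 66.9° = 8.671 m/s; v_y0 = 22.10 sin 66.9° = 20.33 m/s.
With up positive and y = 0 at the ground: y(t) = 41.9 + (20.33) t − 2.605 t². Setting y = 0 and taking the positive root: t = [20.33 + √(20.33² + 2·5.21·41.9)] / 5.21 = (20.33 + 29.15) / 5.21 = 9.497 s.
Vertical velocity at impact: v_y = v_y0 − g t = 20.33 − 5.21 × 9.497 = −29.15 m/s.
Speed: |v| = √(vₓ² + v_y²) = √(8.671² + 29.15²) = 30.41 m/s.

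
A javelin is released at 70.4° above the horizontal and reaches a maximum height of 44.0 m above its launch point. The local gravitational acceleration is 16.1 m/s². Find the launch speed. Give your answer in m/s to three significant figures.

40.0 m/s

At the peak v_y = 0, so v_y0 = √(2gH) = √(2 × 16.1 × 44.0) = 37.64 m/s.
v_y0 = v₀ sin θ ⇒ v₀ = 37.64 / sin 70.4° = 39.96 m/s.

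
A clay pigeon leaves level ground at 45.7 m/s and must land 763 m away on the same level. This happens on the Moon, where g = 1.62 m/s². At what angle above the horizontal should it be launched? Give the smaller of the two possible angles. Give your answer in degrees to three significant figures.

From R = (v₀²/g) sin 2θ: sin 2θ = 1.62 × 763 / 2088.5 = 0.5918.
2θ = 36.29° or 180° − 36.29° = 143.7°, so θ = 18.14° or 71.86°.
The smaller angle is 18.14°.

18.1°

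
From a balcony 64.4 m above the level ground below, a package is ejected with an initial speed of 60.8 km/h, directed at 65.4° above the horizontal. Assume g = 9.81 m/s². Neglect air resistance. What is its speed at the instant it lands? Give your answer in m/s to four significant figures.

39.35 m/s

Convert: 60.8 km/h = 60.8/3.6 = 16.89 m/s.
Components: vₓ = 16.89 cos 65.4° = 7.031 m/s, v_y0 = 16.89 sin 65.4° = 15.36 m/s.
With up positive and y = 0 at the ground: y(t) = 64.4 + (15.36) t − 4.905 t². Setting y = 0 and taking the positive root: t = [15.36 + √(15.36² + 2·9.81·64.4)] / 9.81 = (15.36 + 38.72) / 9.81 = 5.512 s.
Vertical velocity at impact: v_y = v_y0 − g t = 15.36 − 9.81 × 5.512 = −38.72 m/s.
Speed: |v| = √(vₓ² + v_y²) = √(7.031² + 38.72²) = 39.35 m/s.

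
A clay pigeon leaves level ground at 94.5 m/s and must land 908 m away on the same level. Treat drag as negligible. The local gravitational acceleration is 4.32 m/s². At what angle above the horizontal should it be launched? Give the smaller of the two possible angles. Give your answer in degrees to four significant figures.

From R = (v₀²/g) sin 2θ: sin 2θ = 4.32 × 908 / 8930.2 = 0.4392.
2θ = 26.06° or 180° − 26.06° = 153.9°, so θ = 13.03° or 76.97°.
The smaller angle is 13.03°.

13.03°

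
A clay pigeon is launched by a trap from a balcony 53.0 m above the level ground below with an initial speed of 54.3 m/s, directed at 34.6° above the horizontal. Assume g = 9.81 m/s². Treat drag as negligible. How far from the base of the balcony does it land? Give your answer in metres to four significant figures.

Horizontal component vₓ = 54.30 cos 34.6° = 44.70 m/s; vertical v_y0 = 54.30 sin 34.6° = 30.83 m/s.
The projectile lands when y = 53.0 + (30.83) t − ½·9.81·t² = 0. Positive root: t = (30.83 + √(30.83² + 2·9.81·53.0)) / 9.81 = (30.83 + 44.62) / 9.81 = 7.691 s.
Horizontal distance: R = vₓ t = 44.70 × 7.691 = 343.8 m.

343.8 m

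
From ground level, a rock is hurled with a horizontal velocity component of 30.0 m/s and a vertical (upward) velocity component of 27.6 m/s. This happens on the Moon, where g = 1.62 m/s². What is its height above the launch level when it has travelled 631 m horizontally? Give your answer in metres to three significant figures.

x = vₓ t ⇒ t = 631/30.00 = 21.03 s.
Height: y = v_y0 t − ½ g t² = 27.60 × 21.03 − 0.8100 × 21.03² = 580.5 − 358.3 = 222.2 m.

222 m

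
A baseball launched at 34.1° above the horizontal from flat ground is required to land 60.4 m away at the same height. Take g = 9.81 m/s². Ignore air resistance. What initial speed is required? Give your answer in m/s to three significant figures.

25.3 m/s

On level ground R = v₀² sin 2θ / g ⇒ v₀ = √(gR / sin 2θ).
v₀ = √(9.81 × 60.4 / sin 68.20°) = √(592.5 / 0.9285) = √638.16 = 25.26 m/s.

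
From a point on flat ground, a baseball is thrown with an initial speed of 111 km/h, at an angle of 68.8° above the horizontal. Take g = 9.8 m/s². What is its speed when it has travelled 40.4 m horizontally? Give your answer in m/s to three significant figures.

Convert: 111 km/h = 111/3.6 = 30.83 m/s.
vₓ = 30.83 cos 68.8° = 11.15 m/s; v_y0 = 30.83 sin 68.8° = 28.75 m/s.
x = vₓ t ⇒ t = 40.4/11.15 = 3.623 s.
Vertical velocity there: v_y = v_y0 − g t = 28.75 − 9.80 × 3.623 = −6.762 m/s.
Speed: √(vₓ² + v_y²) = √(11.15² + 6.762²) = 13.04 m/s.

13.0 m/s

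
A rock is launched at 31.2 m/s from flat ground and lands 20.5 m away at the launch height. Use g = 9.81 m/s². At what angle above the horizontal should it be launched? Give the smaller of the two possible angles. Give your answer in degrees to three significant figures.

R = v₀² sin 2θ / g gives sin 2θ = gR/v₀² = 9.81·20.5/31.2² = 0.2066.
2θ = 11.92° or 180° − 11.92° = 168.1°, so θ = 5.961° or 84.04°.
The smaller angle is 5.961°.

5.96°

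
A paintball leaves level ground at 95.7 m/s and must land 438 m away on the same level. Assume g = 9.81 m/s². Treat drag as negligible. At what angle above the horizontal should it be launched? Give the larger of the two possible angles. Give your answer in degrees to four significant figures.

Level-ground range R = v₀² sin(2θ)/g ⇒ sin(2θ) = gR/v₀² = 9.81 × 438 / 95.7² = 0.4692.
2θ = 27.98° or 180° − 27.98° = 152.0°, so θ = 13.99° or 76.01°.
The larger angle is 76.01°.

76.01°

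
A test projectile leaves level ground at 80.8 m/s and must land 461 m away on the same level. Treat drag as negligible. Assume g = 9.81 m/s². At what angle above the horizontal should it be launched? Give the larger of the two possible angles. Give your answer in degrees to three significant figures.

68.1°

Level-ground range R = v₀² sin(2θ)/g ⇒ sin(2θ) = gR/v₀² = 9.81 × 461 / 80.8² = 0.6927.
2θ = 43.84° or 180° − 43.84° = 136.2°, so θ = 21.92° or 68.08°.
The larger angle is 68.08°.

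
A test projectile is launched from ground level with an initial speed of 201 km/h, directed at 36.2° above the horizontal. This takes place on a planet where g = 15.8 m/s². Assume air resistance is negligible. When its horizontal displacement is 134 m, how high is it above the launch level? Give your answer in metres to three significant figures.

Convert: 201 km/h = 201/3.6 = 55.83 m/s.
Horizontal component vₓ = 55.83 cos 36.2° = 45.06 m/s; vertical v_y0 = 55.83 sin 36.2° = 32.98 m/s.
At x = 134 m, t = x/vₓ = 134/45.06 = 2.974 s.
Height: y = v_y0 t − ½ g t² = 32.98 × 2.974 − 7.900 × 2.974² = 98.07 − 69.88 = 28.19 m.

28.2 m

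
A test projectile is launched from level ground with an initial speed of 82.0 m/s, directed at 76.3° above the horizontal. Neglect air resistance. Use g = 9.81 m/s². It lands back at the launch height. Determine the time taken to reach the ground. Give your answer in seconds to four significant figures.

16.24 s

vₓ = 82.00 cos 76.3° = 19.42 m/s; v_y0 = 82.00 sin 76.3° = 79.67 m/s.
Time of flight on level ground: T = 2 v_y0 / g = 2 × 79.67 / 9.81 = 16.24 s.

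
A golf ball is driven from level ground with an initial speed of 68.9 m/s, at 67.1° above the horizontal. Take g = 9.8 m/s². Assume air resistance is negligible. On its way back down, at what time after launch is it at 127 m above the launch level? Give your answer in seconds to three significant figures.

10.5 s

vₓ = 68.90 cos 67.1° = 26.81 m/s; v_y0 = 68.90 sin 67.1° = 63.47 m/s.
Height y(t) = 63.47 t − 4.900 t² = 127 gives 4.900 t² − 63.47 t + 127 = 0.
t = [63.47 ± √(63.47² − 2·9.80·127)] / 9.80 = (63.47 ± 39.23) / 9.80, so t = 2.473 s or t = 10.48 s.
The descending-branch root is 10.48 s.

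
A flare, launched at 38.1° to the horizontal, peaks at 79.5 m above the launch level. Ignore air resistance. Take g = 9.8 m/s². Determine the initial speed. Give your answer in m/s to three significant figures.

64.0 m/s

At the peak v_y = 0, so v_y0 = √(2gH) = √(2 × 9.80 × 79.5) = 39.47 m/s.
v_y0 = v₀ sin θ ⇒ v₀ = 39.47 / sin 38.1° = 63.97 m/s.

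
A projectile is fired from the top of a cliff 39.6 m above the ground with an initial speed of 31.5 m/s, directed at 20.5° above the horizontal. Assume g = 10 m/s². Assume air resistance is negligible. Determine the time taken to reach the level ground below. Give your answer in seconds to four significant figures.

vₓ = 31.50 cos 20.5° = 29.51 m/s; v_y0 = 31.50 sin 20.5° = 11.03 m/s.
With up positive and y = 0 at the ground: y(t) = 39.6 + (11.03) t − 5.000 t². Setting y = 0 and taking the positive root: t = [11.03 + √(11.03² + 2·10.0·39.6)] / 10.0 = (11.03 + 30.23) / 10.0 = 4.126 s.

4.126 s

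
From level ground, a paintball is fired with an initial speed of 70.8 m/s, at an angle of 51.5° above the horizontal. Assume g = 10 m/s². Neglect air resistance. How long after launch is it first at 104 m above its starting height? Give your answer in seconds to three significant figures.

Components: vₓ = 70.80 cos 51.5° = 44.07 m/s, v_y0 = 70.80 sin 51.5° = 55.41 m/s.
Height y(t) = 55.41 t − 5.000 t² = 104 gives 5.000 t² − 55.41 t + 104 = 0.
t = [55.41 ± √(55.41² − 2·10.0·104)] / 10.0 = (55.41 ± 31.47) / 10.0, so t = 2.394 s or t = 8.687 s.
The first (ascending) time is 2.394 s.

2.39 s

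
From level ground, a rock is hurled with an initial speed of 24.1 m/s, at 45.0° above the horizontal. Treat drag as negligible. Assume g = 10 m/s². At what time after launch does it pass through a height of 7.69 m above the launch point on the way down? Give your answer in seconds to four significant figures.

Components: vₓ = 24.10 cos 45.0° = 17.04 m/s, v_y0 = 24.10 sin 45.0° = 17.04 m/s.
Height y(t) = 17.04 t − 5.000 t² = 7.69 gives 5.000 t² − 17.04 t + 7.69 = 0.
Quadratic formula: t = (17.04 ± √136.60) / 10.0 = (17.04 ± 11.69) / 10.0 → t = 0.5353 s or 2.873 s.
The descending-branch root is 2.873 s.

2.873 s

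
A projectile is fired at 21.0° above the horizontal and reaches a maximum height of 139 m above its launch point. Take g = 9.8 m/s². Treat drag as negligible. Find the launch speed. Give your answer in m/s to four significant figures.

145.6 m/s

At the peak v_y = 0, so v_y0 = √(2gH) = √(2 × 9.80 × 139) = 52.20 m/s.
v_y0 = v₀ sin θ ⇒ v₀ = 52.20 / sin 21.0° = 145.6 m/s.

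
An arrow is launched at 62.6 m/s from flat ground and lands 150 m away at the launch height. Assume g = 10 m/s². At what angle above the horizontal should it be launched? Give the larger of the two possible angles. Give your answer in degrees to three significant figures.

78.7°

Level-ground range R = v₀² sin(2θ)/g ⇒ sin(2θ) = gR/v₀² = 10.0 × 150 / 62.6² = 0.3828.
2θ = 22.51° or 180° − 22.51° = 157.5°, so θ = 11.25° or 78.75°.
The larger angle is 78.75°.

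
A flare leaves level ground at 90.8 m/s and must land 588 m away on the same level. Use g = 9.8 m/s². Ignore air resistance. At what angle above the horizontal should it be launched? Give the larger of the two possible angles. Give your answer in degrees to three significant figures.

R = v₀² sin 2θ / g gives sin 2θ = gR/v₀² = 9.80·588/90.8² = 0.6989.
2θ = 44.34° or 180° − 44.34° = 135.7°, so θ = 22.17° or 67.83°.
The larger angle is 67.83°.

67.8°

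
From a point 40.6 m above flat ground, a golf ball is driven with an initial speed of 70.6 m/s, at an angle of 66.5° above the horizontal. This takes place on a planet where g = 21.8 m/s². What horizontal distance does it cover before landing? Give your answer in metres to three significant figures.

Resolve: vₓ = 70.60 cos 66.5° = 28.15 m/s and v_y0 = 70.60 sin 66.5° = 64.74 m/s.
Vertical motion (up positive, ground at y = 0): 10.90 t² − (64.74) t − 40.6 = 0, so t = (64.74 + √(64.74² + 2·21.8·40.6)) / 21.8 = (64.74 + 77.21) / 21.8 = 6.512 s.
Horizontal distance: R = vₓ t = 28.15 × 6.512 = 183.3 m.

183 m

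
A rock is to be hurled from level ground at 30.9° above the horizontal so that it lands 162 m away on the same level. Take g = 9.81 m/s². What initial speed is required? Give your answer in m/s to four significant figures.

On level ground R = v₀² sin 2θ / g ⇒ v₀ = √(gR / sin 2θ).
v₀ = √(9.81 × 162 / sin 61.80°) = √(1589 / 0.8813) = √1803.3 = 42.46 m/s.

42.46 m/s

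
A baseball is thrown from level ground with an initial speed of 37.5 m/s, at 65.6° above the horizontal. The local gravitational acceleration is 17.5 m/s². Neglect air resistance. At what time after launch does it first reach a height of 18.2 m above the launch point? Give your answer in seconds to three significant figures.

0.637 s

Resolve: vₓ = 37.50 cos 65.6° = 15.49 m/s and v_y0 = 37.50 sin 65.6° = 34.15 m/s.
Set y = v_y0 t − ½ g t² = 18.2: 8.750 t² − 34.15 t + 18.2 = 0.
Quadratic formula: t = (34.15 ± √529.27) / 17.5 = (34.15 ± 23.01) / 17.5 → t = 0.6368 s or 3.266 s.
The first (ascending) time is 0.6368 s.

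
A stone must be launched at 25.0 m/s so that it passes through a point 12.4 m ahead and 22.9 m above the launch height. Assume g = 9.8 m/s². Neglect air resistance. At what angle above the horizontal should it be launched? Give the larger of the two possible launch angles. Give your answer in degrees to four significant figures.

Trajectory: y = x tanθ − g x² (1 + tan²θ)/(2v₀²). With x = 12.4, y = 22.9, v₀ = 25.0, g = 9.80:
1.205 tan²θ − 12.4 tanθ + (24.11) = 0.
tanθ = [12.4 ± √(12.4² − 4 × 1.205 × (24.11))] / (2 × 1.205) = (12.4 ± 6.126) / 2.411, giving tanθ = 2.602 or 7.684.
θ = 68.98° or 82.59°; the larger is 82.59°.

82.59°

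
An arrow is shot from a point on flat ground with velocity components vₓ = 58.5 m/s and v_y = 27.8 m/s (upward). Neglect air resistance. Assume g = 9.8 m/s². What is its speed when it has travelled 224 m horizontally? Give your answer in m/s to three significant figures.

59.3 m/s

At x = 224 m, t = x/vₓ = 224/58.50 = 3.829 s.
Vertical velocity there: v_y = v_y0 − g t = 27.80 − 9.80 × 3.829 = −9.725 m/s.
Speed: √(vₓ² + v_y²) = √(58.50² + 9.725²) = 59.30 m/s.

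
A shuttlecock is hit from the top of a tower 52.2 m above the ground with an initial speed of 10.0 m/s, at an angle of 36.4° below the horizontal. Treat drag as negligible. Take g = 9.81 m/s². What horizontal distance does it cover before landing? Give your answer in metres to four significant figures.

Components: vₓ = 10.00 cos 36.4° = 8.049 m/s, v_y0 = −5.934 m/s (downward).
The projectile lands when y = 52.2 + (−5.934) t − ½·9.81·t² = 0. Positive root: t = (−5.934 + √(5.934² + 2·9.81·52.2)) / 9.81 = (−5.934 + 32.55) / 9.81 = 2.713 s.
Horizontal distance: R = vₓ t = 8.049 × 2.713 = 21.84 m.

21.84 m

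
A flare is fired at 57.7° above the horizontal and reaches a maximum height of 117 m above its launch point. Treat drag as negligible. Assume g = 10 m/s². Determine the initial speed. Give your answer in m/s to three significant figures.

57.2 m/s

At the peak v_y = 0, so v_y0 = √(2gH) = √(2 × 10.0 × 117) = 48.37 m/s.
v_y0 = v₀ sin θ ⇒ v₀ = 48.37 / sin 57.7° = 57.23 m/s.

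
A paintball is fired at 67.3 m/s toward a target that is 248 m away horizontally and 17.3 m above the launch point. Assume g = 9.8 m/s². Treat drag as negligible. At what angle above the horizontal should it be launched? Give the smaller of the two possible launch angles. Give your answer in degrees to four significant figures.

20.61°

Trajectory: y = x tanθ − g x² (1 + tan²θ)/(2v₀²). With x = 248, y = 17.3, v₀ = 67.3, g = 9.80:
66.54 tan²θ − 248 tanθ + (83.84) = 0.
tanθ = [248 ± √(248² − 4 × 66.54 × (83.84))] / (2 × 66.54) = (248 ± 198.0) / 133.1, giving tanθ = 0.3760 or 3.351.
θ = 20.61° or 73.38°; the smaller is 20.61°.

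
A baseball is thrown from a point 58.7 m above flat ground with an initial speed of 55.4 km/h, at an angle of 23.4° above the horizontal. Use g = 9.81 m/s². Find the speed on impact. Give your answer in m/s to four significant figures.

37.26 m/s

Convert: 55.4 km/h = 55.4/3.6 = 15.39 m/s.
Components: vₓ = 15.39 cos 23.4° = 14.12 m/s, v_y0 = 15.39 sin 23.4° = 6.112 m/s.
Vertical motion (up positive, ground at y = 0): 4.905 t² − (6.112) t − 58.7 = 0, so t = (6.112 + √(6.112² + 2·9.81·58.7)) / 9.81 = (6.112 + 34.48) / 9.81 = 4.138 s.
Vertical velocity at impact: v_y = v_y0 − g t = 6.112 − 9.81 × 4.138 = −34.48 m/s.
Speed: |v| = √(vₓ² + v_y²) = √(14.12² + 34.48²) = 37.26 m/s.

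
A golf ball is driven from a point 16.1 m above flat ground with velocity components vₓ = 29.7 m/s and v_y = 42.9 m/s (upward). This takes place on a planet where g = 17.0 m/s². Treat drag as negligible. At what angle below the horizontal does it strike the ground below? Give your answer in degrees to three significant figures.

58.7°

The projectile lands when y = 16.1 + (42.90) t − ½·17.0·t² = 0. Positive root: t = (42.90 + √(42.90² + 2·17.0·16.1)) / 17.0 = (42.90 + 48.87) / 17.0 = 5.398 s.
At impact: v_y = v_y0 − g t = −48.87 m/s; vₓ = 29.70 m/s.
Angle below horizontal: arctan(|v_y|/vₓ) = arctan(48.87/29.70) = 58.71°.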